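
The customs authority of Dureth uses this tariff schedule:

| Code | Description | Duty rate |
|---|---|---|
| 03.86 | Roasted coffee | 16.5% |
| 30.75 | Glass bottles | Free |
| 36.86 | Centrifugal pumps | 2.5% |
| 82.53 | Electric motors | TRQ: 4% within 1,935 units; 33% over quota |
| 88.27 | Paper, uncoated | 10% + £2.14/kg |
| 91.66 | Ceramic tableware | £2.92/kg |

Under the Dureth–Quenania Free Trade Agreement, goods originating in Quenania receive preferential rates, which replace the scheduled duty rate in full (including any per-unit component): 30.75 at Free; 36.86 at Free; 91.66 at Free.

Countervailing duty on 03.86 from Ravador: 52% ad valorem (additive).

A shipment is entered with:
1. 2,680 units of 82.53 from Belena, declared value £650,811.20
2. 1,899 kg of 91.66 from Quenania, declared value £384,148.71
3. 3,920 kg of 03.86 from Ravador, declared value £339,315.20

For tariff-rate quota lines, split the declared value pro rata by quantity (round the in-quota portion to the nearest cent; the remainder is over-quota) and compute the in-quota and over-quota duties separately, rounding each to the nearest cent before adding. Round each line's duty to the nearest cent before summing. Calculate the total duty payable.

£310,928.94

Line 1 (82.53, Belena, 2,680 units, £650,811.20):
Code 82.53 is under a tariff-rate quota (threshold 1,935 units). In-quota: 1,935 units at 4%; over-quota: 745 units at 33%.
Pro-rata value split: in-quota = £650,811.20 × 1,935/2,680 = £469,895.40; over-quota = £650,811.20 − £469,895.40 = £180,915.80.
In-quota duty = £469,895.40 × 4% = £18,795.82. Over-quota duty = £180,915.80 × 33% = £59,702.21.
Line duty = £18,795.82 + £59,702.21 = £78,498.03.
Line 2 (91.66, Quenania, 1,899 kg, £384,148.71):
Base rate for 91.66 is £2.92/kg.
Origin Quenania qualifies under the Dureth–Quenania agreement and 91.66 is covered: preferential rate Free applies instead.
Duty = £384,148.71 × 0% = £0.00.
Line 3 (03.86, Ravador, 3,920 kg, £339,315.20):
Base rate for 03.86 is 16.5%.
Additional duty on 03.86 from Ravador: +52%. Applied ad valorem rate: 16.5% + 52% = 68.5%.
Duty = £339,315.20 × 68.5% = £232,430.91.
Total = £78,498.03 + £0.00 + £232,430.91 = £310,928.94.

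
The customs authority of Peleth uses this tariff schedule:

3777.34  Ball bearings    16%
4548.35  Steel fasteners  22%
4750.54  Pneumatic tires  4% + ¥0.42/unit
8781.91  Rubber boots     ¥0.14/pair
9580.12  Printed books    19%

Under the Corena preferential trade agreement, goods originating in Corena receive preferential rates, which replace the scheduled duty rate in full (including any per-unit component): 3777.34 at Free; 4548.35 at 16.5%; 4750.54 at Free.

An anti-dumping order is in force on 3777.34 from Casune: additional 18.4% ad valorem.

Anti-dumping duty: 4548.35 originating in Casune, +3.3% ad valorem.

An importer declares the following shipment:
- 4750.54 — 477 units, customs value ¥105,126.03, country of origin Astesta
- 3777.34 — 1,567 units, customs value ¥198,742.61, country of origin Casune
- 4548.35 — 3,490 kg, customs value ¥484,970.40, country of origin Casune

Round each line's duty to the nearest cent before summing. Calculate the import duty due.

¥195,470.35

Line 1 (4750.54, Astesta, 477 units, ¥105,126.03):
Base rate for 4750.54 is 4% + ¥0.42/unit.
4750.54 has an FTA preferential rate, but origin Astesta is not Corena; base rate stands.
Duty = ¥105,126.03 × 4% + 477 × ¥0.42 = ¥4,405.38.
Line 2 (3777.34, Casune, 1,567 units, ¥198,742.61):
Base rate for 3777.34 is 16%.
3777.34 has an FTA preferential rate, but origin Casune is not Corena; base rate stands.
Additional duty on 3777.34 from Casune: +18.4%. Applied ad valorem rate: 16% + 18.4% = 34.4%.
Duty = ¥198,742.61 × 34.4% = ¥68,367.46.
Line 3 (4548.35, Casune, 3,490 kg, ¥484,970.40):
Base rate for 4548.35 is 22%.
4548.35 has an FTA preferential rate, but origin Casune is not Corena; base rate stands.
Additional duty on 4548.35 from Casune: +3.3%. Applied ad valorem rate: 22% + 3.3% = 25.3%.
Duty = ¥484,970.40 × 25.3% = ¥122,697.51.
Total = ¥4,405.38 + ¥68,367.46 + ¥122,697.51 = ¥195,470.35.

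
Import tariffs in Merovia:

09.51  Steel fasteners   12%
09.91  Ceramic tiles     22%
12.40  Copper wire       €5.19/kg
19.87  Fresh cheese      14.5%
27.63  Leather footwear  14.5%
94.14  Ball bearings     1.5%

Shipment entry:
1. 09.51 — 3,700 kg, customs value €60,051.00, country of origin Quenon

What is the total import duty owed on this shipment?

Line 1 (09.51, Quenon, 3,700 kg, €60,051.00):
Base rate for 09.51 is 12%.
Duty = €60,051.00 × 12% = €7,206.12.

€7,206.12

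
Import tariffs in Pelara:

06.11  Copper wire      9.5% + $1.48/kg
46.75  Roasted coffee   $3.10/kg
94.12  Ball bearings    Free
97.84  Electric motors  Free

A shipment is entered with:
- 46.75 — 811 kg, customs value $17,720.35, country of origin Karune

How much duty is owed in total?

$2,514.10

Line 1 (46.75, Karune, 811 kg, $17,720.35):
Base rate for 46.75 is $3.10/kg.
Duty = 811 × $3.10 = $2,514.10.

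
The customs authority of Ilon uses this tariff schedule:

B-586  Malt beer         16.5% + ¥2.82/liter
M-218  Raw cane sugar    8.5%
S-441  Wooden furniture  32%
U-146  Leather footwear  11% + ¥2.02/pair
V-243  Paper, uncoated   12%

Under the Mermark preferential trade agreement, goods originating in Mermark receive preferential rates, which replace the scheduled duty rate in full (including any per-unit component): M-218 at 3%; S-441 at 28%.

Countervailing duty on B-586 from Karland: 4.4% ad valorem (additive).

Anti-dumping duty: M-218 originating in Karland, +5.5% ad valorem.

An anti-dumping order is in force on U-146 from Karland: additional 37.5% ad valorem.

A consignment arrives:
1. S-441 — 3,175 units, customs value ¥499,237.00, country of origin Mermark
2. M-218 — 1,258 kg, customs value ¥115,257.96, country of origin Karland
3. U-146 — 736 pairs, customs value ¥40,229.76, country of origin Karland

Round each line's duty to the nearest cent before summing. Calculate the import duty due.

¥176,920.62

Line 1 (S-441, Mermark, 3,175 units, ¥499,237.00):
Base rate for S-441 is 32%.
Origin Mermark qualifies under the Ilon–Mermark agreement and S-441 is covered: preferential rate 28% applies instead.
Duty = ¥499,237.00 × 28% = ¥139,786.36.
Line 2 (M-218, Karland, 1,258 kg, ¥115,257.96):
Base rate for M-218 is 8.5%.
M-218 has an FTA preferential rate, but origin Karland is not Mermark; base rate stands.
Additional duty on M-218 from Karland: +5.5%. Applied ad valorem rate: 8.5% + 5.5% = 14%.
Duty = ¥115,257.96 × 14% = ¥16,136.11.
Line 3 (U-146, Karland, 736 pairs, ¥40,229.76):
Base rate for U-146 is 11% + ¥2.02/pair.
Additional duty on U-146 from Karland: +37.5%. Applied ad valorem rate: 11% + 37.5% = 48.5%.
Duty = ¥40,229.76 × 48.5% + 736 × ¥2.02 = ¥20,998.15.
Total = ¥139,786.36 + ¥16,136.11 + ¥20,998.15 = ¥176,920.62.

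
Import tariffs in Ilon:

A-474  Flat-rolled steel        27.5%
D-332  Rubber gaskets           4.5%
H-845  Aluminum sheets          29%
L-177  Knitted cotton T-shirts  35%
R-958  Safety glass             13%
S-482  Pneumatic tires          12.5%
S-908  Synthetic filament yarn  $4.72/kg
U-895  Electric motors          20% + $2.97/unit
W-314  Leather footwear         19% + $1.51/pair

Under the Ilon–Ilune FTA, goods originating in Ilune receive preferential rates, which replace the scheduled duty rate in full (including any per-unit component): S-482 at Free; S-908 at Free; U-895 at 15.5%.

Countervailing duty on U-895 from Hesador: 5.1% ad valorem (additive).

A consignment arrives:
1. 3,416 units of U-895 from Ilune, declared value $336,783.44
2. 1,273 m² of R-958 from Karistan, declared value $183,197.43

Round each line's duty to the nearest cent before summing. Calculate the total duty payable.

Line 1 (U-895, Ilune, 3,416 units, $336,783.44):
Base rate for U-895 is 20% + $2.97/unit.
Origin Ilune qualifies under the Ilon–Ilune agreement and U-895 is covered: preferential rate 15.5% applies instead.
The additional-duty order on U-895 targets Hesador, not Ilune; it does not apply.
Duty = $336,783.44 × 15.5% = $52,201.43.
Line 2 (R-958, Karistan, 1,273 m², $183,197.43):
Base rate for R-958 is 13%.
Duty = $183,197.43 × 13% = $23,815.67.
Total = $52,201.43 + $23,815.67 = $76,017.10.

$76,017.10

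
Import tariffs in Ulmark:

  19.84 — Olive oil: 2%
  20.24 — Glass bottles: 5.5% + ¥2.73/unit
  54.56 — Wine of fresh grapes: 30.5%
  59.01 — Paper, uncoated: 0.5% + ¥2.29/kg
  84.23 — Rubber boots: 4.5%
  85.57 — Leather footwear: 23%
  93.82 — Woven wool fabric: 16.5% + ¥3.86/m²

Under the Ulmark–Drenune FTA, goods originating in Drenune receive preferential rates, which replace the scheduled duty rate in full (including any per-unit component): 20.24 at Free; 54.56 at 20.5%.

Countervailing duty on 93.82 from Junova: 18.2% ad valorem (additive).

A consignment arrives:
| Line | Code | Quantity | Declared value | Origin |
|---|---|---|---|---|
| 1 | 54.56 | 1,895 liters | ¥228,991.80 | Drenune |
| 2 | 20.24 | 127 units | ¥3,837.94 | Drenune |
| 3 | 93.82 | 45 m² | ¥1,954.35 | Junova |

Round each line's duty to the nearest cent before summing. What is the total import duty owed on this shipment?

¥47,795.18

Line 1 (54.56, Drenune, 1,895 liters, ¥228,991.80):
Base rate for 54.56 is 30.5%.
Origin Drenune qualifies under the Ulmark–Drenune agreement and 54.56 is covered: preferential rate 20.5% applies instead.
Duty = ¥228,991.80 × 20.5% = ¥46,943.32.
Line 2 (20.24, Drenune, 127 units, ¥3,837.94):
Base rate for 20.24 is 5.5% + ¥2.73/unit.
Origin Drenune qualifies under the Ulmark–Drenune agreement and 20.24 is covered: preferential rate Free applies instead.
Duty = ¥3,837.94 × 0% = ¥0.00.
Line 3 (93.82, Junova, 45 m², ¥1,954.35):
Base rate for 93.82 is 16.5% + ¥3.86/m².
Additional duty on 93.82 from Junova: +18.2%. Applied ad valorem rate: 16.5% + 18.2% = 34.7%.
Duty = ¥1,954.35 × 34.7% + 45 × ¥3.86 = ¥851.86.
Total = ¥46,943.32 + ¥0.00 + ¥851.86 = ¥47,795.18.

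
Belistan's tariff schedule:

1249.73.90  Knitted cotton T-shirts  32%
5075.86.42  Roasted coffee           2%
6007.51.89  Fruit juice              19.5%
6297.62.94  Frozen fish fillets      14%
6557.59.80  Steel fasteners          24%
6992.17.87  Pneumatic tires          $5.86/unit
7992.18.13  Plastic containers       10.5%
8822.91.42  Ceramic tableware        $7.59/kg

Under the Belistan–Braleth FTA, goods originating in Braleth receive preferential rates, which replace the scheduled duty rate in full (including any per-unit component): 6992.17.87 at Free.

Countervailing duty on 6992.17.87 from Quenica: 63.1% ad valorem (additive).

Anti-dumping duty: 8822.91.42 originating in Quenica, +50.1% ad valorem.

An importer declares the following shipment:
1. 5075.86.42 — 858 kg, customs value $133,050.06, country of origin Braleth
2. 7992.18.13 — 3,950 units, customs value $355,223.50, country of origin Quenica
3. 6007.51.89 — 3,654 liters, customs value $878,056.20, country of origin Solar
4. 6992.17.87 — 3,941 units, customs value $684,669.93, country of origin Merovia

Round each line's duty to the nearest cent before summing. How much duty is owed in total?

Line 1 (5075.86.42, Braleth, 858 kg, $133,050.06):
Base rate for 5075.86.42 is 2%.
Origin Braleth is the FTA partner but 5075.86.42 is not on the preference list; base rate stands.
Duty = $133,050.06 × 2% = $2,661.00.
Line 2 (7992.18.13, Quenica, 3,950 units, $355,223.50):
Base rate for 7992.18.13 is 10.5%.
Duty = $355,223.50 × 10.5% = $37,298.47.
Line 3 (6007.51.89, Solar, 3,654 liters, $878,056.20):
Base rate for 6007.51.89 is 19.5%.
Duty = $878,056.20 × 19.5% = $171,220.96.
Line 4 (6992.17.87, Merovia, 3,941 units, $684,669.93):
Base rate for 6992.17.87 is $5.86/unit.
6992.17.87 has an FTA preferential rate, but origin Merovia is not Braleth; base rate stands.
The additional-duty order on 6992.17.87 targets Quenica, not Merovia; it does not apply.
Duty = 3,941 × $5.86 = $23,094.26.
Total = $2,661.00 + $37,298.47 + $171,220.96 + $23,094.26 = $234,274.69.

$234,274.69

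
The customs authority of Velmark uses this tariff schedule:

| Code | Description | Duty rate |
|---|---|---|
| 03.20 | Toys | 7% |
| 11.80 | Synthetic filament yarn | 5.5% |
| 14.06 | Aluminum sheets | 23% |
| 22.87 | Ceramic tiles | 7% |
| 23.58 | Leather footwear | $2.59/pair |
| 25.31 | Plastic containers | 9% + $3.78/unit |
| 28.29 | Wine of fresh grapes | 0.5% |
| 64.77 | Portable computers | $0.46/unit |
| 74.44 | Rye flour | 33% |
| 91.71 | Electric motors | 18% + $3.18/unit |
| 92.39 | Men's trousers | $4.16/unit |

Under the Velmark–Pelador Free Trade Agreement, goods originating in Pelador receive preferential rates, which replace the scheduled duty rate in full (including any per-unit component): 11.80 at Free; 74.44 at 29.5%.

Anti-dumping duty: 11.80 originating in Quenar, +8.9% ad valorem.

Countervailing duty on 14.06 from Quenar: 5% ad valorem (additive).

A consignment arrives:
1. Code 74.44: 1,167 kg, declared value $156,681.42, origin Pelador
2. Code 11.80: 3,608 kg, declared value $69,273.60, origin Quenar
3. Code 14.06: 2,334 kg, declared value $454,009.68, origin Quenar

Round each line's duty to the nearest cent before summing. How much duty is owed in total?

$183,319.13

Line 1 (74.44, Pelador, 1,167 kg, $156,681.42):
Base rate for 74.44 is 33%.
Origin Pelador qualifies under the Velmark–Pelador agreement and 74.44 is covered: preferential rate 29.5% applies instead.
Duty = $156,681.42 × 29.5% = $46,221.02.
Line 2 (11.80, Quenar, 3,608 kg, $69,273.60):
Base rate for 11.80 is 5.5%.
11.80 has an FTA preferential rate, but origin Quenar is not Pelador; base rate stands.
Additional duty on 11.80 from Quenar: +8.9%. Applied ad valorem rate: 5.5% + 8.9% = 14.4%.
Duty = $69,273.60 × 14.4% = $9,975.40.
Line 3 (14.06, Quenar, 2,334 kg, $454,009.68):
Base rate for 14.06 is 23%.
Additional duty on 14.06 from Quenar: +5%. Applied ad valorem rate: 23% + 5% = 28%.
Duty = $454,009.68 × 28% = $127,122.71.
Total = $46,221.02 + $9,975.40 + $127,122.71 = $183,319.13.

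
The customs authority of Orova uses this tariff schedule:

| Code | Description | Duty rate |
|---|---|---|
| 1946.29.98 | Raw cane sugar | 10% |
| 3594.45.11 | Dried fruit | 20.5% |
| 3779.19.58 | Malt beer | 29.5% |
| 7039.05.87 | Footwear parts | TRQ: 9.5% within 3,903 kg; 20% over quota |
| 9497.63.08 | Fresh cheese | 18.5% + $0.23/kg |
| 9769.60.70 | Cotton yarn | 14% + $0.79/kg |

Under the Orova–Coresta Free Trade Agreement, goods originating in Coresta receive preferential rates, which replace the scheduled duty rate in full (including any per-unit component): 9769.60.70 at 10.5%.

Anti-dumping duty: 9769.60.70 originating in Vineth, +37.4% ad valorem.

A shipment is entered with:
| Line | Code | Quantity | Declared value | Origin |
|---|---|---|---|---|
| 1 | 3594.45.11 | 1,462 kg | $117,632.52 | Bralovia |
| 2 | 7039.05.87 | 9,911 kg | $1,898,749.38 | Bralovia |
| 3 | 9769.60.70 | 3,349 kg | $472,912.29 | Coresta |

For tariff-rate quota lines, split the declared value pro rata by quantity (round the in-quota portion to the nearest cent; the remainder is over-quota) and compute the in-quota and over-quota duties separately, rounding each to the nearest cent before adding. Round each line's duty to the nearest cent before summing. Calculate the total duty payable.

$375,007.98

Line 1 (3594.45.11, Bralovia, 1,462 kg, $117,632.52):
Base rate for 3594.45.11 is 20.5%.
Duty = $117,632.52 × 20.5% = $24,114.67.
Line 2 (7039.05.87, Bralovia, 9,911 kg, $1,898,749.38):
Code 7039.05.87 is under a tariff-rate quota (threshold 3,903 kg). In-quota: 3,903 kg at 9.5%; over-quota: 6,008 kg at 20%.
Pro-rata value split: in-quota = $1,898,749.38 × 3,903/9,911 = $747,736.74; over-quota = $1,898,749.38 − $747,736.74 = $1,151,012.64.
In-quota duty = $747,736.74 × 9.5% = $71,034.99. Over-quota duty = $1,151,012.64 × 20% = $230,202.53.
Line duty = $71,034.99 + $230,202.53 = $301,237.52.
Line 3 (9769.60.70, Coresta, 3,349 kg, $472,912.29):
Base rate for 9769.60.70 is 14% + $0.79/kg.
Origin Coresta qualifies under the Orova–Coresta agreement and 9769.60.70 is covered: preferential rate 10.5% applies instead.
The additional-duty order on 9769.60.70 targets Vineth, not Coresta; it does not apply.
Duty = $472,912.29 × 10.5% = $49,655.79.
Total = $24,114.67 + $301,237.52 + $49,655.79 = $375,007.98.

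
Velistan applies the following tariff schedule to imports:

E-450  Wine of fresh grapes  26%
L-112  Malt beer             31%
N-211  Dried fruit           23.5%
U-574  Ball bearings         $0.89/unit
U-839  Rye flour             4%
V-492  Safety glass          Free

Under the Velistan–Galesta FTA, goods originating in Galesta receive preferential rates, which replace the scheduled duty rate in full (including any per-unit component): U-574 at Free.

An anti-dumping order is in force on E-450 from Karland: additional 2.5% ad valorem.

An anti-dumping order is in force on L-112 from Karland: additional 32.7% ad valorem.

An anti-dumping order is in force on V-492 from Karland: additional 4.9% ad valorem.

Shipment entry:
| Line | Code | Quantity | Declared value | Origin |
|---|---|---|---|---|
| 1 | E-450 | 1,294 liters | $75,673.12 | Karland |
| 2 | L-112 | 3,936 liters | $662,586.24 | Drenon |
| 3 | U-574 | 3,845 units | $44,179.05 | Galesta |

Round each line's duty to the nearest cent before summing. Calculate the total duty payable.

$226,968.57

Line 1 (E-450, Karland, 1,294 liters, $75,673.12):
Base rate for E-450 is 26%.
Additional duty on E-450 from Karland: +2.5%. Applied ad valorem rate: 26% + 2.5% = 28.5%.
Duty = $75,673.12 × 28.5% = $21,566.84.
Line 2 (L-112, Drenon, 3,936 liters, $662,586.24):
Base rate for L-112 is 31%.
The additional-duty order on L-112 targets Karland, not Drenon; it does not apply.
Duty = $662,586.24 × 31% = $205,401.73.
Line 3 (U-574, Galesta, 3,845 units, $44,179.05):
Base rate for U-574 is $0.89/unit.
Origin Galesta qualifies under the Velistan–Galesta agreement and U-574 is covered: preferential rate Free applies instead.
Duty = $44,179.05 × 0% = $0.00.
Total = $21,566.84 + $205,401.73 + $0.00 = $226,968.57.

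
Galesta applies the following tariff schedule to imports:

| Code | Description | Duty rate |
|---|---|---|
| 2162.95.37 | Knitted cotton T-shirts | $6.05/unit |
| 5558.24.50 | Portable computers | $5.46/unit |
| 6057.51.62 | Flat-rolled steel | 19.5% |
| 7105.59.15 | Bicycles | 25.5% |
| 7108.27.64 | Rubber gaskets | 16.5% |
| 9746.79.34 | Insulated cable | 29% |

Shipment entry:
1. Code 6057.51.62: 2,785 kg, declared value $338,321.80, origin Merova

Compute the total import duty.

Line 1 (6057.51.62, Merova, 2,785 kg, $338,321.80):
Base rate for 6057.51.62 is 19.5%.
Duty = $338,321.80 × 19.5% = $65,972.75.

$65,972.75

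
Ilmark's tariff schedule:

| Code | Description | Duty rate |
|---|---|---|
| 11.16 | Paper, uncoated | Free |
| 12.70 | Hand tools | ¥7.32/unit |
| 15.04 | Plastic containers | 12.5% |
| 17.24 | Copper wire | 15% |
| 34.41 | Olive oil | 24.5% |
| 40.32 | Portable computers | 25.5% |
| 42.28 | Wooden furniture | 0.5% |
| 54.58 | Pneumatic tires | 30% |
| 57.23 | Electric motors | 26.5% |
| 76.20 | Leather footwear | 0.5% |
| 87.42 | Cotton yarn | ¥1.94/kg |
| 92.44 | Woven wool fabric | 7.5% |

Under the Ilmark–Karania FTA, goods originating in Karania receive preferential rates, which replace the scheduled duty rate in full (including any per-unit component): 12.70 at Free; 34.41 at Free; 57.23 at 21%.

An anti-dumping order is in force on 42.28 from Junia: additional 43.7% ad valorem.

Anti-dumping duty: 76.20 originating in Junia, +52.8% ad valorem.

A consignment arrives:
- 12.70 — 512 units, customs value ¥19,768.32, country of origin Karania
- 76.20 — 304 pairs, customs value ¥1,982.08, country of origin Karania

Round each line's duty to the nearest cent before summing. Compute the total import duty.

¥9.91

Line 1 (12.70, Karania, 512 units, ¥19,768.32):
Base rate for 12.70 is ¥7.32/unit.
Origin Karania qualifies under the Ilmark–Karania agreement and 12.70 is covered: preferential rate Free applies instead.
Duty = ¥19,768.32 × 0% = ¥0.00.
Line 2 (76.20, Karania, 304 pairs, ¥1,982.08):
Base rate for 76.20 is 0.5%.
Origin Karania is the FTA partner but 76.20 is not on the preference list; base rate stands.
The additional-duty order on 76.20 targets Junia, not Karania; it does not apply.
Duty = ¥1,982.08 × 0.5% = ¥9.91.
Total = ¥0.00 + ¥9.91 = ¥9.91.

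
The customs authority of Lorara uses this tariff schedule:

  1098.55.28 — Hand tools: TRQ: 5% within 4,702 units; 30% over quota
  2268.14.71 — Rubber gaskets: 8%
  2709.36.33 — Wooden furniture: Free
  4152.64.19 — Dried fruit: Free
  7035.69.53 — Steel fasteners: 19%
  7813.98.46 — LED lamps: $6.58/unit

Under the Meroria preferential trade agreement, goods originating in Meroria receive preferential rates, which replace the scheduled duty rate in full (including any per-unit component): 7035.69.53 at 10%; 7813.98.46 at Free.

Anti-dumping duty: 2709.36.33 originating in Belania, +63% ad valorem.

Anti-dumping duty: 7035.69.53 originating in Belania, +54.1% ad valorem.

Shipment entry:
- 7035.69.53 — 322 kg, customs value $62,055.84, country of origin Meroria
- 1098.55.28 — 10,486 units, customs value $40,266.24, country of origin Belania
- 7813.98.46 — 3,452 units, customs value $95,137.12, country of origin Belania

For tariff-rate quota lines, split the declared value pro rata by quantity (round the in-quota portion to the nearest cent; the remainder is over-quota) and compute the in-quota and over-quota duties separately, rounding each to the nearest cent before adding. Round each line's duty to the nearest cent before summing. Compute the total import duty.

$36,485.69

Line 1 (7035.69.53, Meroria, 322 kg, $62,055.84):
Base rate for 7035.69.53 is 19%.
Origin Meroria qualifies under the Lorara–Meroria agreement and 7035.69.53 is covered: preferential rate 10% applies instead.
The additional-duty order on 7035.69.53 targets Belania, not Meroria; it does not apply.
Duty = $62,055.84 × 10% = $6,205.58.
Line 2 (1098.55.28, Belania, 10,486 units, $40,266.24):
Code 1098.55.28 is under a tariff-rate quota (threshold 4,702 units). In-quota: 4,702 units at 5%; over-quota: 5,784 units at 30%.
Pro-rata value split: in-quota = $40,266.24 × 4,702/10,486 = $18,055.68; over-quota = $40,266.24 − $18,055.68 = $22,210.56.
In-quota duty = $18,055.68 × 5% = $902.78. Over-quota duty = $22,210.56 × 30% = $6,663.17.
Line duty = $902.78 + $6,663.17 = $7,565.95.
Line 3 (7813.98.46, Belania, 3,452 units, $95,137.12):
Base rate for 7813.98.46 is $6.58/unit.
7813.98.46 has an FTA preferential rate, but origin Belania is not Meroria; base rate stands.
Duty = 3,452 × $6.58 = $22,714.16.
Total = $6,205.58 + $7,565.95 + $22,714.16 = $36,485.69.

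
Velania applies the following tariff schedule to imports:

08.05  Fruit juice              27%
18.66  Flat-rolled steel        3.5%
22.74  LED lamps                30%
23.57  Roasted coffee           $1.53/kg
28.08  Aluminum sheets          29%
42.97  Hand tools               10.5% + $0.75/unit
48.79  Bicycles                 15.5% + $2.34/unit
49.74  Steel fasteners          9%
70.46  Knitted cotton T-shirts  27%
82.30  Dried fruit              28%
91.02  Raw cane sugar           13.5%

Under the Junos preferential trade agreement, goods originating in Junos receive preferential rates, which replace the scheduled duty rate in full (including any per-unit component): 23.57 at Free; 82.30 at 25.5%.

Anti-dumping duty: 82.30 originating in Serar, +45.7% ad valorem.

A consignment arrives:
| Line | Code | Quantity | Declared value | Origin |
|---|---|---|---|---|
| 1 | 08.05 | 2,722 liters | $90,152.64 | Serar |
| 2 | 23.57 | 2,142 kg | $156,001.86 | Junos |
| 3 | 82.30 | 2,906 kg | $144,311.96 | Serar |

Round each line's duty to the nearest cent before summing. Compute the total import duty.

$130,699.12

Line 1 (08.05, Serar, 2,722 liters, $90,152.64):
Base rate for 08.05 is 27%.
Duty = $90,152.64 × 27% = $24,341.21.
Line 2 (23.57, Junos, 2,142 kg, $156,001.86):
Base rate for 23.57 is $1.53/kg.
Origin Junos qualifies under the Velania–Junos agreement and 23.57 is covered: preferential rate Free applies instead.
Duty = $156,001.86 × 0% = $0.00.
Line 3 (82.30, Serar, 2,906 kg, $144,311.96):
Base rate for 82.30 is 28%.
82.30 has an FTA preferential rate, but origin Serar is not Junos; base rate stands.
Additional duty on 82.30 from Serar: +45.7%. Applied ad valorem rate: 28% + 45.7% = 73.7%.
Duty = $144,311.96 × 73.7% = $106,357.91.
Total = $24,341.21 + $0.00 + $106,357.91 = $130,699.12.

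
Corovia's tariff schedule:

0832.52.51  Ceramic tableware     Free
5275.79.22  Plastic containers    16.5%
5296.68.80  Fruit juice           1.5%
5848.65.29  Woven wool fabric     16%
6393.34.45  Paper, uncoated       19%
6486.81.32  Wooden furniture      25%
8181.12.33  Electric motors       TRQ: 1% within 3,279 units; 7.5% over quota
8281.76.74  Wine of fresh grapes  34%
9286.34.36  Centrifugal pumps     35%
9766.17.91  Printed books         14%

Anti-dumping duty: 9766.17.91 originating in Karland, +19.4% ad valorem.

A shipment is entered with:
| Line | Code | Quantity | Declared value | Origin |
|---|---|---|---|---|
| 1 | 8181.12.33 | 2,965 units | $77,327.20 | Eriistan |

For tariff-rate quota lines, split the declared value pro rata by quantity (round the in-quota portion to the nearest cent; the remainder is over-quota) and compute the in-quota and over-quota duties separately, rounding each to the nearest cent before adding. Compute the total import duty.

Line 1 (8181.12.33, Eriistan, 2,965 units, $77,327.20):
Code 8181.12.33 is under a tariff-rate quota (threshold 3,279 units). Quantity 2,965 units is within the quota, so the in-quota rate 1% applies to the full value.
Duty = $77,327.20 × 1% = $773.27.

$773.27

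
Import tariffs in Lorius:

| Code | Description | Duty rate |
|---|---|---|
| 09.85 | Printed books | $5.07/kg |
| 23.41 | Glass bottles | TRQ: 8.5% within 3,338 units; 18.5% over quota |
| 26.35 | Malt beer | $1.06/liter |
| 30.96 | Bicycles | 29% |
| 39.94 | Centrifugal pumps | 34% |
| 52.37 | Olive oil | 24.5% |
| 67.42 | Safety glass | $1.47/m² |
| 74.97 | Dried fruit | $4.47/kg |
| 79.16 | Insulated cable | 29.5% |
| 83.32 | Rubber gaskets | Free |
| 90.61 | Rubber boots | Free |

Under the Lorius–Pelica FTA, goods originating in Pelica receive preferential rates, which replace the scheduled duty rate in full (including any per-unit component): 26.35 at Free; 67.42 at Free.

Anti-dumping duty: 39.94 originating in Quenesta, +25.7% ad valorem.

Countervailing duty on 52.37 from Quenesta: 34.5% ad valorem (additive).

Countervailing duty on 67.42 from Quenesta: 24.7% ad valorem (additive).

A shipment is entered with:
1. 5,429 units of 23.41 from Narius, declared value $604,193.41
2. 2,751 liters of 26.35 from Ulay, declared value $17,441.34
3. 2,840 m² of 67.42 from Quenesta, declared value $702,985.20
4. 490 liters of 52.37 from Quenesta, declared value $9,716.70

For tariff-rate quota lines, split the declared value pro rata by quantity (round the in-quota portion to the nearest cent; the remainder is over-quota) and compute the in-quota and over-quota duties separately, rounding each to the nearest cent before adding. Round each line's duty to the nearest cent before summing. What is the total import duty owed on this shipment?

$261,088.23

Line 1 (23.41, Narius, 5,429 units, $604,193.41):
Code 23.41 is under a tariff-rate quota (threshold 3,338 units). In-quota: 3,338 units at 8.5%; over-quota: 2,091 units at 18.5%.
Pro-rata value split: in-quota = $604,193.41 × 3,338/5,429 = $371,486.02; over-quota = $604,193.41 − $371,486.02 = $232,707.39.
In-quota duty = $371,486.02 × 8.5% = $31,576.31. Over-quota duty = $232,707.39 × 18.5% = $43,050.87.
Line duty = $31,576.31 + $43,050.87 = $74,627.18.
Line 2 (26.35, Ulay, 2,751 liters, $17,441.34):
Base rate for 26.35 is $1.06/liter.
26.35 has an FTA preferential rate, but origin Ulay is not Pelica; base rate stands.
Duty = 2,751 × $1.06 = $2,916.06.
Line 3 (67.42, Quenesta, 2,840 m², $702,985.20):
Base rate for 67.42 is $1.47/m².
67.42 has an FTA preferential rate, but origin Quenesta is not Pelica; base rate stands.
Additional duty on 67.42 from Quenesta: +24.7% ad valorem. Applied ad valorem rate = 24.7%.
Duty = $702,985.20 × 24.7% + 2,840 × $1.47 = $177,812.14.
Line 4 (52.37, Quenesta, 490 liters, $9,716.70):
Base rate for 52.37 is 24.5%.
Additional duty on 52.37 from Quenesta: +34.5%. Applied ad valorem rate: 24.5% + 34.5% = 59%.
Duty = $9,716.70 × 59% = $5,732.85.
Total = $74,627.18 + $2,916.06 + $177,812.14 + $5,732.85 = $261,088.23.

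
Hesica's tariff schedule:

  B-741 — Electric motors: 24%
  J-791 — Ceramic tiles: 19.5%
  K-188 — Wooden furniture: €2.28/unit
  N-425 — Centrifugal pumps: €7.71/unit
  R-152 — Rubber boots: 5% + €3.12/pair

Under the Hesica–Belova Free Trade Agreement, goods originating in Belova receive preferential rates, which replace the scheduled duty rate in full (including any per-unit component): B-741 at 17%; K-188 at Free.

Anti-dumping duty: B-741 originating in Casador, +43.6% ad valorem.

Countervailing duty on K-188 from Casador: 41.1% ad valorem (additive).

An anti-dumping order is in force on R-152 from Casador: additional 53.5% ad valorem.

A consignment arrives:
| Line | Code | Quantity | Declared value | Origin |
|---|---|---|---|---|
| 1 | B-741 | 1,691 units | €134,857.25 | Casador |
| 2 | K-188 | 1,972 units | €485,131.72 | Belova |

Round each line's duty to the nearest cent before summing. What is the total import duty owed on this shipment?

€91,163.50

Line 1 (B-741, Casador, 1,691 units, €134,857.25):
Base rate for B-741 is 24%.
B-741 has an FTA preferential rate, but origin Casador is not Belova; base rate stands.
Additional duty on B-741 from Casador: +43.6%. Applied ad valorem rate: 24% + 43.6% = 67.6%.
Duty = €134,857.25 × 67.6% = €91,163.50.
Line 2 (K-188, Belova, 1,972 units, €485,131.72):
Base rate for K-188 is €2.28/unit.
Origin Belova qualifies under the Hesica–Belova agreement and K-188 is covered: preferential rate Free applies instead.
The additional-duty order on K-188 targets Casador, not Belova; it does not apply.
Duty = €485,131.72 × 0% = €0.00.
Total = €91,163.50 + €0.00 = €91,163.50.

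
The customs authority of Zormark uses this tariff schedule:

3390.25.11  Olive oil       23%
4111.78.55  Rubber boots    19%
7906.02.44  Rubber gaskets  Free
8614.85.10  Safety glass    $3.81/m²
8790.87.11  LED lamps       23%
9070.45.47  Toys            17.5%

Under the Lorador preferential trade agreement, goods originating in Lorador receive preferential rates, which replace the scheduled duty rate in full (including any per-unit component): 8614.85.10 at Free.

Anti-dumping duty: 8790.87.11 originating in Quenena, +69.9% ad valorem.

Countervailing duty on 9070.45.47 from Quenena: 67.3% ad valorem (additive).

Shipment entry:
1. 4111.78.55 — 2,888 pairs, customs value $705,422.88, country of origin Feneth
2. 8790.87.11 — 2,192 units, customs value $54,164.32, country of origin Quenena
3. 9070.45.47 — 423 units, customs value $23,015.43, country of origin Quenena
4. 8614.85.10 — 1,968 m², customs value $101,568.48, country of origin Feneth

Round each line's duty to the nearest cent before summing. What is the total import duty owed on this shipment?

$211,364.16

Line 1 (4111.78.55, Feneth, 2,888 pairs, $705,422.88):
Base rate for 4111.78.55 is 19%.
Duty = $705,422.88 × 19% = $134,030.35.
Line 2 (8790.87.11, Quenena, 2,192 units, $54,164.32):
Base rate for 8790.87.11 is 23%.
Additional duty on 8790.87.11 from Quenena: +69.9%. Applied ad valorem rate: 23% + 69.9% = 92.9%.
Duty = $54,164.32 × 92.9% = $50,318.65.
Line 3 (9070.45.47, Quenena, 423 units, $23,015.43):
Base rate for 9070.45.47 is 17.5%.
Additional duty on 9070.45.47 from Quenena: +67.3%. Applied ad valorem rate: 17.5% + 67.3% = 84.8%.
Duty = $23,015.43 × 84.8% = $19,517.08.
Line 4 (8614.85.10, Feneth, 1,968 m², $101,568.48):
Base rate for 8614.85.10 is $3.81/m².
8614.85.10 has an FTA preferential rate, but origin Feneth is not Lorador; base rate stands.
Duty = 1,968 × $3.81 = $7,498.08.
Total = $134,030.35 + $50,318.65 + $19,517.08 + $7,498.08 = $211,364.16.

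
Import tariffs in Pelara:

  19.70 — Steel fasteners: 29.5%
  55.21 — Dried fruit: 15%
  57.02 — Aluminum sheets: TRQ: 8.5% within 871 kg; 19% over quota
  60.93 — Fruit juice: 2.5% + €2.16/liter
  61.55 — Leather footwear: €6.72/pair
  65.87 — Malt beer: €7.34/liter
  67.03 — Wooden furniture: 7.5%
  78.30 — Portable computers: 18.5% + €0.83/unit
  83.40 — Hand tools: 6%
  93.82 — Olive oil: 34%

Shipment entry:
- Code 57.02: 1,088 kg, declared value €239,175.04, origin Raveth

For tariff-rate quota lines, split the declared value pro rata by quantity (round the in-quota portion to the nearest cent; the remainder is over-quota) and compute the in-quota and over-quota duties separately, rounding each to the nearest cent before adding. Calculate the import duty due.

€25,338.70

Line 1 (57.02, Raveth, 1,088 kg, €239,175.04):
Code 57.02 is under a tariff-rate quota (threshold 871 kg). In-quota: 871 kg at 8.5%; over-quota: 217 kg at 19%.
Pro-rata value split: in-quota = €239,175.04 × 871/1,088 = €191,471.93; over-quota = €239,175.04 − €191,471.93 = €47,703.11.
In-quota duty = €191,471.93 × 8.5% = €16,275.11. Over-quota duty = €47,703.11 × 19% = €9,063.59.
Line duty = €16,275.11 + €9,063.59 = €25,338.70.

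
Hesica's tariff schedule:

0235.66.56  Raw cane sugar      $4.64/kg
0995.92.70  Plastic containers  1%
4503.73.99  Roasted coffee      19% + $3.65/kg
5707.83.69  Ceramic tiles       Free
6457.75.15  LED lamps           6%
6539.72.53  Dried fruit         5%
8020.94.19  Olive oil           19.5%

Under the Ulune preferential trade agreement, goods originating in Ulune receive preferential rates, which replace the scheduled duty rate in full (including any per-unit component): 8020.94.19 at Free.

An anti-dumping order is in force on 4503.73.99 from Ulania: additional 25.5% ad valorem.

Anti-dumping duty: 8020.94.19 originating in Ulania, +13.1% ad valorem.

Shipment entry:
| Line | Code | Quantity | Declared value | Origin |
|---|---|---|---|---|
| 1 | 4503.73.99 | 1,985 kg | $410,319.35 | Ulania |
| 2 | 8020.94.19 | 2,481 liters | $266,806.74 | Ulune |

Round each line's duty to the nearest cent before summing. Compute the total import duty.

$189,837.36

Line 1 (4503.73.99, Ulania, 1,985 kg, $410,319.35):
Base rate for 4503.73.99 is 19% + $3.65/kg.
Additional duty on 4503.73.99 from Ulania: +25.5%. Applied ad valorem rate: 19% + 25.5% = 44.5%.
Duty = $410,319.35 × 44.5% + 1,985 × $3.65 = $189,837.36.
Line 2 (8020.94.19, Ulune, 2,481 liters, $266,806.74):
Base rate for 8020.94.19 is 19.5%.
Origin Ulune qualifies under the Hesica–Ulune agreement and 8020.94.19 is covered: preferential rate Free applies instead.
The additional-duty order on 8020.94.19 targets Ulania, not Ulune; it does not apply.
Duty = $266,806.74 × 0% = $0.00.
Total = $189,837.36 + $0.00 = $189,837.36.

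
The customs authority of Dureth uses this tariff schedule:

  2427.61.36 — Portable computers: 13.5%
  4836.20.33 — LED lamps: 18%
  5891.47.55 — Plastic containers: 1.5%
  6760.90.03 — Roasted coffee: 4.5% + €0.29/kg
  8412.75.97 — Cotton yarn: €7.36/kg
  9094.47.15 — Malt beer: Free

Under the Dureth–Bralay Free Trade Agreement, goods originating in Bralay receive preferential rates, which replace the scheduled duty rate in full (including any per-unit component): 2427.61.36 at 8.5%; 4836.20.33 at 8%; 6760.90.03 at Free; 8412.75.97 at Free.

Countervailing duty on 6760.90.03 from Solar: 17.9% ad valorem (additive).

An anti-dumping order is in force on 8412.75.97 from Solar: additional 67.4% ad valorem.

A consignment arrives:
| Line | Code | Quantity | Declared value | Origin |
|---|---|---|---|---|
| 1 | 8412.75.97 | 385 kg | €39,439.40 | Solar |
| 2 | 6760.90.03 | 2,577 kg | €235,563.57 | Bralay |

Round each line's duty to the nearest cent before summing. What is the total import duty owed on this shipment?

Line 1 (8412.75.97, Solar, 385 kg, €39,439.40):
Base rate for 8412.75.97 is €7.36/kg.
8412.75.97 has an FTA preferential rate, but origin Solar is not Bralay; base rate stands.
Additional duty on 8412.75.97 from Solar: +67.4% ad valorem. Applied ad valorem rate = 67.4%.
Duty = €39,439.40 × 67.4% + 385 × €7.36 = €29,415.76.
Line 2 (6760.90.03, Bralay, 2,577 kg, €235,563.57):
Base rate for 6760.90.03 is 4.5% + €0.29/kg.
Origin Bralay qualifies under the Dureth–Bralay agreement and 6760.90.03 is covered: preferential rate Free applies instead.
The additional-duty order on 6760.90.03 targets Solar, not Bralay; it does not apply.
Duty = €235,563.57 × 0% = €0.00.
Total = €29,415.76 + €0.00 = €29,415.76.

€29,415.76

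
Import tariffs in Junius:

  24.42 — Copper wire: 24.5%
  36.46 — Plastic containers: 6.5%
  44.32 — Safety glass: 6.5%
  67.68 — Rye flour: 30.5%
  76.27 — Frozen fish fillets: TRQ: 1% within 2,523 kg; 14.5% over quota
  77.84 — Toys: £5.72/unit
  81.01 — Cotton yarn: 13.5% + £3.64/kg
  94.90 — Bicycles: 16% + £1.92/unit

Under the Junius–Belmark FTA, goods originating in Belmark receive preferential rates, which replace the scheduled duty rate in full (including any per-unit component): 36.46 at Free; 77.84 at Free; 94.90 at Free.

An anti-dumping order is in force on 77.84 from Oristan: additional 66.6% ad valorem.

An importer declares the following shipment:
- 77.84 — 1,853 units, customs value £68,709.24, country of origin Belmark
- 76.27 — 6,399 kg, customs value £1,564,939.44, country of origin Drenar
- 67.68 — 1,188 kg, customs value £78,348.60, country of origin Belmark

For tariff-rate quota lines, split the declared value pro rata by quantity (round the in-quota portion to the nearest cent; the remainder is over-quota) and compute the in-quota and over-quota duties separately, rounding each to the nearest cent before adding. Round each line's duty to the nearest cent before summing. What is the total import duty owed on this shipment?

£167,514.18

Line 1 (77.84, Belmark, 1,853 units, £68,709.24):
Base rate for 77.84 is £5.72/unit.
Origin Belmark qualifies under the Junius–Belmark agreement and 77.84 is covered: preferential rate Free applies instead.
The additional-duty order on 77.84 targets Oristan, not Belmark; it does not apply.
Duty = £68,709.24 × 0% = £0.00.
Line 2 (76.27, Drenar, 6,399 kg, £1,564,939.44):
Code 76.27 is under a tariff-rate quota (threshold 2,523 kg). In-quota: 2,523 kg at 1%; over-quota: 3,876 kg at 14.5%.
Pro-rata value split: in-quota = £1,564,939.44 × 2,523/6,399 = £617,024.88; over-quota = £1,564,939.44 − £617,024.88 = £947,914.56.
In-quota duty = £617,024.88 × 1% = £6,170.25. Over-quota duty = £947,914.56 × 14.5% = £137,447.61.
Line duty = £6,170.25 + £137,447.61 = £143,617.86.
Line 3 (67.68, Belmark, 1,188 kg, £78,348.60):
Base rate for 67.68 is 30.5%.
Origin Belmark is the FTA partner but 67.68 is not on the preference list; base rate stands.
Duty = £78,348.60 × 30.5% = £23,896.32.
Total = £0.00 + £143,617.86 + £23,896.32 = £167,514.18.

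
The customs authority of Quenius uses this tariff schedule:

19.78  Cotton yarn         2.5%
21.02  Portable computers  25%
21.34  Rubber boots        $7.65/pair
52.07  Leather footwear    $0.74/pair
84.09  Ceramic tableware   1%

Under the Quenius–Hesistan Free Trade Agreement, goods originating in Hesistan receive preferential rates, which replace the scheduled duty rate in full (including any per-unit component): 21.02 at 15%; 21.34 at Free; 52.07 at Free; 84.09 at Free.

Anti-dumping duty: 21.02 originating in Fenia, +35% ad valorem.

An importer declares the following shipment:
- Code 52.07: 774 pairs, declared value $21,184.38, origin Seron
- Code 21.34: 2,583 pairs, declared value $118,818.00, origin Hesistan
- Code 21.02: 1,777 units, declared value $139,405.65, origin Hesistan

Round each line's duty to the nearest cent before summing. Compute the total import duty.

Line 1 (52.07, Seron, 774 pairs, $21,184.38):
Base rate for 52.07 is $0.74/pair.
52.07 has an FTA preferential rate, but origin Seron is not Hesistan; base rate stands.
Duty = 774 × $0.74 = $572.76.
Line 2 (21.34, Hesistan, 2,583 pairs, $118,818.00):
Base rate for 21.34 is $7.65/pair.
Origin Hesistan qualifies under the Quenius–Hesistan agreement and 21.34 is covered: preferential rate Free applies instead.
Duty = $118,818.00 × 0% = $0.00.
Line 3 (21.02, Hesistan, 1,777 units, $139,405.65):
Base rate for 21.02 is 25%.
Origin Hesistan qualifies under the Quenius–Hesistan agreement and 21.02 is covered: preferential rate 15% applies instead.
The additional-duty order on 21.02 targets Fenia, not Hesistan; it does not apply.
Duty = $139,405.65 × 15% = $20,910.85.
Total = $572.76 + $0.00 + $20,910.85 = $21,483.61.

$21,483.61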